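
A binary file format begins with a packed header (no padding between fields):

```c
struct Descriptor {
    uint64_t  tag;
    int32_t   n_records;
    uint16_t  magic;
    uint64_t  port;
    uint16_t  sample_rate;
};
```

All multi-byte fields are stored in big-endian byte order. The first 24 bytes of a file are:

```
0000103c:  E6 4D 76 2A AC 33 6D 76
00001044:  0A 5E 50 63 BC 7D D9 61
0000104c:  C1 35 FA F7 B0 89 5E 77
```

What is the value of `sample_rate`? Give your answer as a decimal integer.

`sample_rate` follows `tag` (8 B), `n_records` (4 B), `magic` (2 B), `port` (8 B), so it starts at offset 8 + 4 + 2 + 8 = 22 and occupies 2 bytes.
Bytes at offsets 22..23: 5E 77.
In big-endian order the high byte comes first in memory.
The bytes are already most-significant first: 0x5E77.
0x5E77 = 24183.

24183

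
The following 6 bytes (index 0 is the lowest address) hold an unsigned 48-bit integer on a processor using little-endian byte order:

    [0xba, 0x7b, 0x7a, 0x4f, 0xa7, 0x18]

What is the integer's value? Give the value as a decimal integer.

27106872032186

In little-endian order the low byte comes first in memory.
Reassemble most-significant byte first: 18 A7 4F 7A 7B BA → 0x18A74F7A7BBA.
0x18A74F7A7BBA = 27106872032186.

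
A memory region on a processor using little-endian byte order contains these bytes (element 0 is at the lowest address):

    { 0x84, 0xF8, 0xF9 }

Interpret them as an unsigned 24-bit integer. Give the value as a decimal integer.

16382084

Little-endian stores the least-significant byte at the lowest address.
Reassemble most-significant byte first: F9 F8 84 → 0xF9F884.
0xF9F884 = 16382084.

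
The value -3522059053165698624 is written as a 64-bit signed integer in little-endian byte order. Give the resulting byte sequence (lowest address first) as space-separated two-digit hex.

C0 21 1C AA F3 21 1F CF

Two's complement of -3522059053165698624 in 64 bits: 3522059053165698624 = 0x30E0DE0C55E3DE40; invert → 0xCF1F21F3AA1C21BF; add 1 → 0xCF1F21F3AA1C21C0.
Split into bytes (most-significant first): CF 1F 21 F3 AA 1C 21 C0.
Little-endian: lowest address holds the least-significant byte.
So at ascending addresses the bytes are C0 21 1C AA F3 21 1F CF.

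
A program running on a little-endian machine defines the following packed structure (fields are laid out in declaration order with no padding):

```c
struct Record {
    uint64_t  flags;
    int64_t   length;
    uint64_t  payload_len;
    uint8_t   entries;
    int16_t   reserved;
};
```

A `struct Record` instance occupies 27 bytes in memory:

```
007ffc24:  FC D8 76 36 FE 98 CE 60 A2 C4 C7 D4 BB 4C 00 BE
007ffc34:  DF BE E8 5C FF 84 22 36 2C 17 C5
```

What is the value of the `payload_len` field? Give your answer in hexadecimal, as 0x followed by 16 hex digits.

0x362284FF5CE8BEDF

`payload_len` follows `flags` (8 B), `length` (8 B), so it starts at offset 8 + 8 = 16 and occupies 8 bytes.
Bytes at offsets 16..23: DF BE E8 5C FF 84 22 36.
Little-endian: lowest address holds the least-significant byte.
Reassemble most-significant byte first: 36 22 84 FF 5C E8 BE DF → 0x362284FF5CE8BEDF.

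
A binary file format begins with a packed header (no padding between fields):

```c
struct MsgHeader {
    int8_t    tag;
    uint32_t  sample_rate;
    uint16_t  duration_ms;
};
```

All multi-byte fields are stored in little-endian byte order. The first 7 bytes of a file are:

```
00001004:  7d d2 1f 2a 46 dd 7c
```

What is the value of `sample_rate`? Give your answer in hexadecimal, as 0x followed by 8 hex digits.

0x462A1FD2

`sample_rate` follows `tag` (1 byte), so it starts at byte offset 1 and occupies 4 bytes.
Bytes at offsets 1..4: D2 1F 2A 46.
In little-endian order the low byte comes first in memory.
Reassemble most-significant byte first: 46 2A 1F D2 → 0x462A1FD2.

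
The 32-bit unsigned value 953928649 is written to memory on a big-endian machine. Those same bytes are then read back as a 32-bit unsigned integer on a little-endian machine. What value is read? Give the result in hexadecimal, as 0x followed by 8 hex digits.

953928649 in 32-bit hexadecimal is 0x38DBCBC9.
Stored big-endian, the bytes at ascending addresses are 38 DB CB C9.
Read back as little-endian, the first byte is least significant, giving 0xC9CBDB38.

0xC9CBDB38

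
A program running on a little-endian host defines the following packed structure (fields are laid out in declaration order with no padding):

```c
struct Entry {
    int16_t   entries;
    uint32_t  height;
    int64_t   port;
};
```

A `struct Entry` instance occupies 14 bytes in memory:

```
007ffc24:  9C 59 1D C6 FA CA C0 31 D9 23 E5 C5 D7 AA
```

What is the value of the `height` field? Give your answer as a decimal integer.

3405432349

`height` follows `entries` (2 bytes), so it starts at byte offset 2 and occupies 4 bytes.
Bytes at offsets 2..5: 1D C6 FA CA.
Little-endian stores the least-significant byte at the lowest address.
Reassemble most-significant byte first: CA FA C6 1D → 0xCAFAC61D.
0xCAFAC61D = 3405432349.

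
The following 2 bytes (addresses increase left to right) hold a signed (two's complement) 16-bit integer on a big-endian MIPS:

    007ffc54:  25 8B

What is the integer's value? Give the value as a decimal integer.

9611

Big-endian: lowest address holds the most-significant byte.
The bytes are already most-significant first: 0x258B.
0x258B = 9611.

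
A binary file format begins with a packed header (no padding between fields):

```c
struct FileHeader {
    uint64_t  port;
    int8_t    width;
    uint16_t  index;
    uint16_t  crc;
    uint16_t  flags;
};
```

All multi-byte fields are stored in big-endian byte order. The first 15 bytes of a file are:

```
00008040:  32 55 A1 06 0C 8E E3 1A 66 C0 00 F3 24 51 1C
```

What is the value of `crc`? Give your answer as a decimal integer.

62244

`crc` follows `port` (8 B), `width` (1 B), `index` (2 B), so it starts at offset 8 + 1 + 2 = 11 and occupies 2 bytes.
Bytes at offsets 11..12: F3 24.
In big-endian order the high byte comes first in memory.
The bytes are already most-significant first: 0xF324.
0xF324 = 62244.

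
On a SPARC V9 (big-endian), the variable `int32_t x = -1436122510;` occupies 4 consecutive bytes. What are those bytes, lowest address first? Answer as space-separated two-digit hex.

Two's complement of -1436122510 in 32 bits: 1436122510 = 0x55997D8E; invert → 0xAA668271; add 1 → 0xAA668272.
Split into bytes (most-significant first): AA 66 82 72.
Big-endian stores the most-significant byte at the lowest address.
So the memory order matches the most-significant-first order: AA 66 82 72.

AA 66 82 72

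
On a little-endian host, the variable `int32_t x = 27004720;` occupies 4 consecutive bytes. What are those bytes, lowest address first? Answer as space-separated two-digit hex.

27004720 in hexadecimal, padded to 32 bits, is 0x019C0F30.
Split into bytes (most-significant first): 01 9C 0F 30.
Little-endian: lowest address holds the least-significant byte.
So at ascending addresses the bytes are 30 0F 9C 01.

30 0F 9C 01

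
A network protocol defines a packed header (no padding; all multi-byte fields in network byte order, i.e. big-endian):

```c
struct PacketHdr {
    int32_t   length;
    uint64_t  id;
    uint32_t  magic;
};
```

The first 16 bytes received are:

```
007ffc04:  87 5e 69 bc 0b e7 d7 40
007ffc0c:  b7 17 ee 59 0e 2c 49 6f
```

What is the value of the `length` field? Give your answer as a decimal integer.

-2023855684

`length` is the first field, at byte offset 0, occupying 4 bytes.
Bytes at offsets 0..3: 87 5E 69 BC.
Big-endian: lowest address holds the most-significant byte.
The bytes are already most-significant first: 0x875E69BC.
Top bit is set, so as a signed 32-bit value this is 0x875E69BC − 2^32 = -2023855684.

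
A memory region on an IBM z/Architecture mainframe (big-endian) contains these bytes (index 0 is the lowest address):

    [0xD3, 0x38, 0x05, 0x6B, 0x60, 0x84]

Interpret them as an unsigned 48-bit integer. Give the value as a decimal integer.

232237562552452

Big-endian stores the most-significant byte at the lowest address.
The bytes are already most-significant first: 0xD338056B6084.
0xD338056B6084 = 232237562552452.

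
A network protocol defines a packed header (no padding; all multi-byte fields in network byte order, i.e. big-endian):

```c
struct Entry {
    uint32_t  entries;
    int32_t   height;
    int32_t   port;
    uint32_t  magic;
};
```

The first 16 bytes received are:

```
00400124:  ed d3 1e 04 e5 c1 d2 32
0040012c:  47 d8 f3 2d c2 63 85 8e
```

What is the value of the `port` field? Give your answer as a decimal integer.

`port` follows `entries` (4 B), `height` (4 B), so it starts at offset 4 + 4 = 8 and occupies 4 bytes.
Bytes at offsets 8..11: 47 D8 F3 2D.
Big-endian: lowest address holds the most-significant byte.
The bytes are already most-significant first: 0x47D8F32D.
0x47D8F32D = 1205400365.

1205400365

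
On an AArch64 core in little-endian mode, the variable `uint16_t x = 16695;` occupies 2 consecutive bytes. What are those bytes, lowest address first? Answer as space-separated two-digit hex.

16695 in hexadecimal, padded to 16 bits, is 0x4137.
Split into bytes (most-significant first): 41 37.
Little-endian stores the least-significant byte at the lowest address.
So at ascending addresses the bytes are 37 41.

37 41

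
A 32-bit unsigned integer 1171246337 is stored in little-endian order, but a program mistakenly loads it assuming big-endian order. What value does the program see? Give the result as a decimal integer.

30265157

1171246337 in 32-bit hexadecimal is 0x45CFCD01.
Stored little-endian, the bytes at ascending addresses are 01 CD CF 45.
Read back as big-endian, the last byte is least significant, giving 0x01CDCF45.
0x01CDCF45 = 30265157.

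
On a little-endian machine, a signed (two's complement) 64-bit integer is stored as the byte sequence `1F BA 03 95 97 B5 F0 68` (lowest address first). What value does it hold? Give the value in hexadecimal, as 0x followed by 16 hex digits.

In little-endian order the low byte comes first in memory.
Reassemble most-significant byte first: 68 F0 B5 97 95 03 BA 1F → 0x68F0B5979503BA1F.

0x68F0B5979503BA1F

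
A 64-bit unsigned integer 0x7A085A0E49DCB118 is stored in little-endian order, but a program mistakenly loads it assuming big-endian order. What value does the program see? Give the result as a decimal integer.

Stored little-endian, the bytes at ascending addresses are 18 B1 DC 49 0E 5A 08 7A.
Read back as big-endian, the last byte is least significant, giving 0x18B1DC490E5A087A.
0x18B1DC490E5A087A = 1779445534119561338.

1779445534119561338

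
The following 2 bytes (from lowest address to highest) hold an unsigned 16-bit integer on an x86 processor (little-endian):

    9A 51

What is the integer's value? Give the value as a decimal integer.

Little-endian stores the least-significant byte at the lowest address.
Reassemble most-significant byte first: 51 9A → 0x519A.
0x519A = 20890.

20890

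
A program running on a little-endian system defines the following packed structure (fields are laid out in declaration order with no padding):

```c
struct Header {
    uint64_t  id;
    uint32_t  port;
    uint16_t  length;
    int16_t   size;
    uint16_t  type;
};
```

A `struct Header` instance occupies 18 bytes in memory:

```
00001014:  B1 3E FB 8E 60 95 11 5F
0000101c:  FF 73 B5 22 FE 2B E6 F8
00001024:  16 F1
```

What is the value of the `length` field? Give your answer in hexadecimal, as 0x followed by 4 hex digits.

0x2BFE

`length` follows `id` (8 B), `port` (4 B), so it starts at offset 8 + 4 = 12 and occupies 2 bytes.
Bytes at offsets 12..13: FE 2B.
Little-endian stores the least-significant byte at the lowest address.
Reassemble most-significant byte first: 2B FE → 0x2BFE.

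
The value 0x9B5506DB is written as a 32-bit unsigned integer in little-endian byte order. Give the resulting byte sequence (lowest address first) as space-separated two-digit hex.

Split into bytes (most-significant first): 9B 55 06 DB.
Little-endian: lowest address holds the least-significant byte.
So at ascending addresses the bytes are DB 06 55 9B.

DB 06 55 9B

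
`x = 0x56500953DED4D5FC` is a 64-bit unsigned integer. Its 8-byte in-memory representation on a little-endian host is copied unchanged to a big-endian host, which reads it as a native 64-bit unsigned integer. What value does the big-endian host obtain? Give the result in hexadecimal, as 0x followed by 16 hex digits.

Stored little-endian, the bytes at ascending addresses are FC D5 D4 DE 53 09 50 56.
Read back as big-endian, the last byte is least significant, giving 0xFCD5D4DE53095056.

0xFCD5D4DE53095056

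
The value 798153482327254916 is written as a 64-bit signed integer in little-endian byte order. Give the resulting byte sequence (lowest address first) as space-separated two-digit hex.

84 67 5B 06 5D 9C 13 0B

798153482327254916 in hexadecimal, padded to 64 bits, is 0x0B139C5D065B6784.
Split into bytes (most-significant first): 0B 13 9C 5D 06 5B 67 84.
In little-endian order the low byte comes first in memory.
So at ascending addresses the bytes are 84 67 5B 06 5D 9C 13 0B.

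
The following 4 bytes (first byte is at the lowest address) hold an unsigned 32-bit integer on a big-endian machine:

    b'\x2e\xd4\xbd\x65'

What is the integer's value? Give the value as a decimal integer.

785694053

Big-endian: lowest address holds the most-significant byte.
The bytes are already most-significant first: 0x2ED4BD65.
0x2ED4BD65 = 785694053.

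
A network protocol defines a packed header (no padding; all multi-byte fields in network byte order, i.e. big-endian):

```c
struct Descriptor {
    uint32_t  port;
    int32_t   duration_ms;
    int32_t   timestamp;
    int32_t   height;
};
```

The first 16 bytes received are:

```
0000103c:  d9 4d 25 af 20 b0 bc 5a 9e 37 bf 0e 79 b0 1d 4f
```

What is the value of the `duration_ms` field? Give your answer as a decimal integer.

`duration_ms` follows `port` (4 bytes), so it starts at byte offset 4 and occupies 4 bytes.
Bytes at offsets 4..7: 20 B0 BC 5A.
Big-endian: lowest address holds the most-significant byte.
The bytes are already most-significant first: 0x20B0BC5A.
0x20B0BC5A = 548453466.

548453466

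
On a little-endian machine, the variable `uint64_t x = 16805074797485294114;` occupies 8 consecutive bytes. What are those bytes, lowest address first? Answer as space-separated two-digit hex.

22 02 FB BF 7D 9E 37 E9

16805074797485294114 in hexadecimal, padded to 64 bits, is 0xE9379E7DBFFB0222.
Split into bytes (most-significant first): E9 37 9E 7D BF FB 02 22.
Little-endian: lowest address holds the least-significant byte.
So at ascending addresses the bytes are 22 02 FB BF 7D 9E 37 E9.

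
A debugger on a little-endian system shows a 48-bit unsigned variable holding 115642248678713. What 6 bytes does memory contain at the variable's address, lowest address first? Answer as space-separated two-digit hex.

115642248678713 in hexadecimal, padded to 48 bits, is 0x692D0F274D39.
Split into bytes (most-significant first): 69 2D 0F 27 4D 39.
Little-endian stores the least-significant byte at the lowest address.
So at ascending addresses the bytes are 39 4D 27 0F 2D 69.

39 4D 27 0F 2D 69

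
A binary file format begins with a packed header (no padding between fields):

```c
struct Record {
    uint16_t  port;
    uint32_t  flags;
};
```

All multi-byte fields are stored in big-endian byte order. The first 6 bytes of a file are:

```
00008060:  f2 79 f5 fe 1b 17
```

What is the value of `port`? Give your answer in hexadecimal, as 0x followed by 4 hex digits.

`port` is the first field, at byte offset 0, occupying 2 bytes.
Bytes at offsets 0..1: F2 79.
In big-endian order the high byte comes first in memory.
The bytes are already most-significant first: 0xF279.

0xF279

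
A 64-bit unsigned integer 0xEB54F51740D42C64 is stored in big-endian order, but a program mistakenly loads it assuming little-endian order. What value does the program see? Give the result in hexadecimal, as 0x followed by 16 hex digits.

0x642CD44017F554EB

Stored big-endian, the bytes at ascending addresses are EB 54 F5 17 40 D4 2C 64.
Read back as little-endian, the first byte is least significant, giving 0x642CD44017F554EB.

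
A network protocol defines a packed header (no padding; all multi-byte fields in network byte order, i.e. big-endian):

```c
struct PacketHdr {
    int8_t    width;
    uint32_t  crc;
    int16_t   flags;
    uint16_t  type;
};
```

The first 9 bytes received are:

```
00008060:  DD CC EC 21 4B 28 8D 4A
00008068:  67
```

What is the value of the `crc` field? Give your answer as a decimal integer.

3438027083

`crc` follows `width` (1 byte), so it starts at byte offset 1 and occupies 4 bytes.
Bytes at offsets 1..4: CC EC 21 4B.
Big-endian stores the most-significant byte at the lowest address.
The bytes are already most-significant first: 0xCCEC214B.
0xCCEC214B = 3438027083.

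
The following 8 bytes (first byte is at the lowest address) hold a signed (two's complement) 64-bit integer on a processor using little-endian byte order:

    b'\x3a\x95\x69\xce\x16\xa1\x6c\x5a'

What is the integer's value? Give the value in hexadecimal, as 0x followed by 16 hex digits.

Little-endian stores the least-significant byte at the lowest address.
Reassemble most-significant byte first: 5A 6C A1 16 CE 69 95 3A → 0x5A6CA116CE69953A.

0x5A6CA116CE69953A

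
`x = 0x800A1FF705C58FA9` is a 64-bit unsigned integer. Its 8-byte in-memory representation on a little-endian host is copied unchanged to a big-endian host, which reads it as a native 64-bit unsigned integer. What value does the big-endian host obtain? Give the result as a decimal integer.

Stored little-endian, the bytes at ascending addresses are A9 8F C5 05 F7 1F 0A 80.
Read back as big-endian, the last byte is least significant, giving 0xA98FC505F71F0A80.
0xA98FC505F71F0A80 = 12218200943490960000.

12218200943490960000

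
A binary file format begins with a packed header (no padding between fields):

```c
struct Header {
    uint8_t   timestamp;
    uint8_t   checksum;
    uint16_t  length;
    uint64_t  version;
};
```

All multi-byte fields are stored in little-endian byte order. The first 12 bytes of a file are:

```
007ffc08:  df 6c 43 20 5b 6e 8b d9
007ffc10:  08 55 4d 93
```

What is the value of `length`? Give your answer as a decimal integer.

`length` follows `timestamp` (1 B), `checksum` (1 B), so it starts at offset 1 + 1 = 2 and occupies 2 bytes.
Bytes at offsets 2..3: 43 20.
Little-endian stores the least-significant byte at the lowest address.
Reassemble most-significant byte first: 20 43 → 0x2043.
0x2043 = 8259.

8259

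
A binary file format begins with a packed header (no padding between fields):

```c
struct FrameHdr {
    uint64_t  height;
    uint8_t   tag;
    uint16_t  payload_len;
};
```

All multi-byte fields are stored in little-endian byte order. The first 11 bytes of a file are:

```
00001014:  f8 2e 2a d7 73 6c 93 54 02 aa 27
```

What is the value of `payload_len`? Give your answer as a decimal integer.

10154

`payload_len` follows `height` (8 B), `tag` (1 B), so it starts at offset 8 + 1 = 9 and occupies 2 bytes.
Bytes at offsets 9..10: AA 27.
Little-endian stores the least-significant byte at the lowest address.
Reassemble most-significant byte first: 27 AA → 0x27AA.
0x27AA = 10154.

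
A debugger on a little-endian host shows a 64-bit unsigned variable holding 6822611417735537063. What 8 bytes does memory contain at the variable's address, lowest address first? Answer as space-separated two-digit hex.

6822611417735537063 in hexadecimal, padded to 64 bits, is 0x5EAEC8EFCAA6A1A7.
Split into bytes (most-significant first): 5E AE C8 EF CA A6 A1 A7.
In little-endian order the low byte comes first in memory.
So at ascending addresses the bytes are A7 A1 A6 CA EF C8 AE 5E.

A7 A1 A6 CA EF C8 AE 5E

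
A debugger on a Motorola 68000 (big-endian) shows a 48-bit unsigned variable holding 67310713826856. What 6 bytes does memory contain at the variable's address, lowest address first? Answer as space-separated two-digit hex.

67310713826856 in hexadecimal, padded to 48 bits, is 0x3D37FF2FEE28.
Split into bytes (most-significant first): 3D 37 FF 2F EE 28.
Big-endian: lowest address holds the most-significant byte.
So the memory order matches the most-significant-first order: 3D 37 FF 2F EE 28.

3D 37 FF 2F EE 28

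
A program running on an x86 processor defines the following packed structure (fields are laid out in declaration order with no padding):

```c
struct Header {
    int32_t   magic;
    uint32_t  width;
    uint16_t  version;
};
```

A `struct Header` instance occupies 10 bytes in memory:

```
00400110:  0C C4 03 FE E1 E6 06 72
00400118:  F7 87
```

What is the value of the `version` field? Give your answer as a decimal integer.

`version` follows `magic` (4 B), `width` (4 B), so it starts at offset 4 + 4 = 8 and occupies 2 bytes.
Bytes at offsets 8..9: F7 87.
Little-endian: lowest address holds the least-significant byte.
Reassemble most-significant byte first: 87 F7 → 0x87F7.
0x87F7 = 34807.

34807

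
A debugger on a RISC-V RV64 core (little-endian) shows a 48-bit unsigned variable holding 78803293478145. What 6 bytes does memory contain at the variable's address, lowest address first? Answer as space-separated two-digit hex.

78803293478145 in hexadecimal, padded to 48 bits, is 0x47ABD2509D01.
Split into bytes (most-significant first): 47 AB D2 50 9D 01.
In little-endian order the low byte comes first in memory.
So at ascending addresses the bytes are 01 9D 50 D2 AB 47.

01 9D 50 D2 AB 47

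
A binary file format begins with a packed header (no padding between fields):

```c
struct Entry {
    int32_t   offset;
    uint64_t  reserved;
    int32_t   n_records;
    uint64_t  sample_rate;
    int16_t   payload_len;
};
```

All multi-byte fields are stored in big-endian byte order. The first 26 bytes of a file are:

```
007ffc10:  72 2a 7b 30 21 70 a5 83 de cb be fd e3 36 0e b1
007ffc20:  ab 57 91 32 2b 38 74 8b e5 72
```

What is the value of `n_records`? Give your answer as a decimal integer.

-482996559

`n_records` follows `offset` (4 B), `reserved` (8 B), so it starts at offset 4 + 8 = 12 and occupies 4 bytes.
Bytes at offsets 12..15: E3 36 0E B1.
Big-endian: lowest address holds the most-significant byte.
The bytes are already most-significant first: 0xE3360EB1.
Top bit is set, so as a signed 32-bit value this is 0xE3360EB1 − 2^32 = -482996559.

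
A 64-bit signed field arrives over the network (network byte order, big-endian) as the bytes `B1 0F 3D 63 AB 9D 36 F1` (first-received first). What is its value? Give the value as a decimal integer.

-5688260306055383311

Big-endian: lowest address holds the most-significant byte.
The bytes are already most-significant first: 0xB10F3D63AB9D36F1.
Top bit is set, so as a signed 64-bit value this is 0xB10F3D63AB9D36F1 − 2^64 = -5688260306055383311.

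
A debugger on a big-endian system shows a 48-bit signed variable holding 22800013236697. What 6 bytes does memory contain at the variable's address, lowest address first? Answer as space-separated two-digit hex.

22800013236697 in hexadecimal, padded to 48 bits, is 0x14BC8AB099D9.
Split into bytes (most-significant first): 14 BC 8A B0 99 D9.
In big-endian order the high byte comes first in memory.
So the memory order matches the most-significant-first order: 14 BC 8A B0 99 D9.

14 BC 8A B0 99 D9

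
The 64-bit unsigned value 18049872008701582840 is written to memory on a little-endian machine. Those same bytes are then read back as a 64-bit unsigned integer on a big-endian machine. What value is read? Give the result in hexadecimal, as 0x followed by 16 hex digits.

0xF89DECA7F5067EFA

18049872008701582840 in 64-bit hexadecimal is 0xFA7E06F5A7EC9DF8.
Stored little-endian, the bytes at ascending addresses are F8 9D EC A7 F5 06 7E FA.
Read back as big-endian, the last byte is least significant, giving 0xF89DECA7F5067EFA.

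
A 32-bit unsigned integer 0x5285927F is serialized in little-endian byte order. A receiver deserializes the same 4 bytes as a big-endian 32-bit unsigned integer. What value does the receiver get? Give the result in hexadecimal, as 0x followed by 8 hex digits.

0x7F928552

Stored little-endian, the bytes at ascending addresses are 7F 92 85 52.
Read back as big-endian, the last byte is least significant, giving 0x7F928552.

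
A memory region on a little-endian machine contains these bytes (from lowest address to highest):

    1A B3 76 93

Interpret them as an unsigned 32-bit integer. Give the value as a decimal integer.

2474029850

In little-endian order the low byte comes first in memory.
Reassemble most-significant byte first: 93 76 B3 1A → 0x9376B31A.
0x9376B31A = 2474029850.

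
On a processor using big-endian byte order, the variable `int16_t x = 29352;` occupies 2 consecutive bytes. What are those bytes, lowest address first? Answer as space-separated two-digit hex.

72 A8

29352 in hexadecimal, padded to 16 bits, is 0x72A8.
Split into bytes (most-significant first): 72 A8.
Big-endian: lowest address holds the most-significant byte.
So the memory order matches the most-significant-first order: 72 A8.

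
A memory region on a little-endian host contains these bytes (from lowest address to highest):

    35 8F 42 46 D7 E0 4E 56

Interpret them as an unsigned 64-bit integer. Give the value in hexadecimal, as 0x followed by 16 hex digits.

0x564EE0D746428F35

In little-endian order the low byte comes first in memory.
Reassemble most-significant byte first: 56 4E E0 D7 46 42 8F 35 → 0x564EE0D746428F35.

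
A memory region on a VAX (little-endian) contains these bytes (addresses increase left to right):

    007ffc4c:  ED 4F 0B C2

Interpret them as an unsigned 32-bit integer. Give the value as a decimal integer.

In little-endian order the low byte comes first in memory.
Reassemble most-significant byte first: C2 0B 4F ED → 0xC20B4FED.
0xC20B4FED = 3255521261.

3255521261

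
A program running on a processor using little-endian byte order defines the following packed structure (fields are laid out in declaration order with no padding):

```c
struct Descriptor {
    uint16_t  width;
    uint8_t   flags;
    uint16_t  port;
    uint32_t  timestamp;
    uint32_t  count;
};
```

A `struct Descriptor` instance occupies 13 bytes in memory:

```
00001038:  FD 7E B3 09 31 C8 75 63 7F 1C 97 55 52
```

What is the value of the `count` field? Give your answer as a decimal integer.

`count` follows `width` (2 B), `flags` (1 B), `port` (2 B), `timestamp` (4 B), so it starts at offset 2 + 1 + 2 + 4 = 9 and occupies 4 bytes.
Bytes at offsets 9..12: 1C 97 55 52.
In little-endian order the low byte comes first in memory.
Reassemble most-significant byte first: 52 55 97 1C → 0x5255971C.
0x5255971C = 1381340956.

1381340956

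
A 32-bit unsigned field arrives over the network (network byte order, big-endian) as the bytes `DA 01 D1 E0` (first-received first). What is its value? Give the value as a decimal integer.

Big-endian: lowest address holds the most-significant byte.
The bytes are already most-significant first: 0xDA01D1E0.
0xDA01D1E0 = 3657552352.

3657552352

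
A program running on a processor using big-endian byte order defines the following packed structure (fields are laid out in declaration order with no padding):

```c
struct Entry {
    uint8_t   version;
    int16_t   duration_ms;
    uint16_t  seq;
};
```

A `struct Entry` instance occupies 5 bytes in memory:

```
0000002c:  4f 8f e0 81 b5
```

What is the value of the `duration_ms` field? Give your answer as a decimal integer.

-28704

`duration_ms` follows `version` (1 byte), so it starts at byte offset 1 and occupies 2 bytes.
Bytes at offsets 1..2: 8F E0.
Big-endian stores the most-significant byte at the lowest address.
The bytes are already most-significant first: 0x8FE0.
Top bit is set, so as a signed 16-bit value this is 0x8FE0 − 2^16 = -28704.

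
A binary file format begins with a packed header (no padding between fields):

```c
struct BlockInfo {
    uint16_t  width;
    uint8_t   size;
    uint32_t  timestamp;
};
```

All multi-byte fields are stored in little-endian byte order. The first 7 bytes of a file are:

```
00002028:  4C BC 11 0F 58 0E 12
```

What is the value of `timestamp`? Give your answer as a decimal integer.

302929935

`timestamp` follows `width` (2 B), `size` (1 B), so it starts at offset 2 + 1 = 3 and occupies 4 bytes.
Bytes at offsets 3..6: 0F 58 0E 12.
Little-endian stores the least-significant byte at the lowest address.
Reassemble most-significant byte first: 12 0E 58 0F → 0x120E580F.
0x120E580F = 302929935.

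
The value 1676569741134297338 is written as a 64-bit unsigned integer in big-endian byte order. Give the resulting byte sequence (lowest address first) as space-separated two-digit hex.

1676569741134297338 in hexadecimal, padded to 64 bits, is 0x17445F4BF57A78FA.
Split into bytes (most-significant first): 17 44 5F 4B F5 7A 78 FA.
Big-endian: lowest address holds the most-significant byte.
So the memory order matches the most-significant-first order: 17 44 5F 4B F5 7A 78 FA.

17 44 5F 4B F5 7A 78 FA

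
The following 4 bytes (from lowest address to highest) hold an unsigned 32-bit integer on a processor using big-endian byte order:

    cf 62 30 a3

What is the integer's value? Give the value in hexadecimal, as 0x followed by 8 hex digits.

0xCF6230A3

In big-endian order the high byte comes first in memory.
The bytes are already most-significant first: 0xCF6230A3.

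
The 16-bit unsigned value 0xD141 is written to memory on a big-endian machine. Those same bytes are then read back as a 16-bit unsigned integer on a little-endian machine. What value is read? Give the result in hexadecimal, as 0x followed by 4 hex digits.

Stored big-endian, the bytes at ascending addresses are D1 41.
Read back as little-endian, the first byte is least significant, giving 0x41D1.

0x41D1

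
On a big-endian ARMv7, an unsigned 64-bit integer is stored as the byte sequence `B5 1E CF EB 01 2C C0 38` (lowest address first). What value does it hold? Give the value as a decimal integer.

13051097378410250296

Big-endian stores the most-significant byte at the lowest address.
The bytes are already most-significant first: 0xB51ECFEB012CC038.
0xB51ECFEB012CC038 = 13051097378410250296.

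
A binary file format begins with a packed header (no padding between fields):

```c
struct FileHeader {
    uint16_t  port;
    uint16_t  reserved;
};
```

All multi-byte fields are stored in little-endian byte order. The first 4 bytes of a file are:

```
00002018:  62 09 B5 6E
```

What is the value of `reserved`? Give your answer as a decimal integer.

28341

`reserved` follows `port` (2 bytes), so it starts at byte offset 2 and occupies 2 bytes.
Bytes at offsets 2..3: B5 6E.
Little-endian: lowest address holds the least-significant byte.
Reassemble most-significant byte first: 6E B5 → 0x6EB5.
0x6EB5 = 28341.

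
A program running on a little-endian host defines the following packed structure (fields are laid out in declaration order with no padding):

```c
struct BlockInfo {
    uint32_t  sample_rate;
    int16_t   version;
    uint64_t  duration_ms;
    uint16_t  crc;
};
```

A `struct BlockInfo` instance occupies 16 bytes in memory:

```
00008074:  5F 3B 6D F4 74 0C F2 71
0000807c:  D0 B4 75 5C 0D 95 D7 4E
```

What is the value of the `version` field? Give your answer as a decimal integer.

3188

`version` follows `sample_rate` (4 bytes), so it starts at byte offset 4 and occupies 2 bytes.
Bytes at offsets 4..5: 74 0C.
Little-endian: lowest address holds the least-significant byte.
Reassemble most-significant byte first: 0C 74 → 0x0C74.
0x0C74 = 3188.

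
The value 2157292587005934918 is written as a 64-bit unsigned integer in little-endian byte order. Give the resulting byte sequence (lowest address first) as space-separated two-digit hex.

2157292587005934918 in hexadecimal, padded to 64 bits, is 0x1DF03E2D95127D46.
Split into bytes (most-significant first): 1D F0 3E 2D 95 12 7D 46.
In little-endian order the low byte comes first in memory.
So at ascending addresses the bytes are 46 7D 12 95 2D 3E F0 1D.

46 7D 12 95 2D 3E F0 1D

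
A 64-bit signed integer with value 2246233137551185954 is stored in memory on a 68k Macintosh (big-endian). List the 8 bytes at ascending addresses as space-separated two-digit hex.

1F 2C 39 23 36 73 18 22

2246233137551185954 in hexadecimal, padded to 64 bits, is 0x1F2C392336731822.
Split into bytes (most-significant first): 1F 2C 39 23 36 73 18 22.
Big-endian: lowest address holds the most-significant byte.
So the memory order matches the most-significant-first order: 1F 2C 39 23 36 73 18 22.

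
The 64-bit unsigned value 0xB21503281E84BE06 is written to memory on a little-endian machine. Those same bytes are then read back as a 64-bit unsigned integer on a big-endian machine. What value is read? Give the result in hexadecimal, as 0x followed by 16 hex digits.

0x06BE841E280315B2

Stored little-endian, the bytes at ascending addresses are 06 BE 84 1E 28 03 15 B2.
Read back as big-endian, the last byte is least significant, giving 0x06BE841E280315B2.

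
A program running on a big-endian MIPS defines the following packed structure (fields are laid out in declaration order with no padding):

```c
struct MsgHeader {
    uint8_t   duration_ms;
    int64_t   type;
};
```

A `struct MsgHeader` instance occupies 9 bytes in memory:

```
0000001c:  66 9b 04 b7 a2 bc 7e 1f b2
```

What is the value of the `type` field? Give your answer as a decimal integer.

`type` follows `duration_ms` (1 byte), so it starts at byte offset 1 and occupies 8 bytes.
Bytes at offsets 1..8: 9B 04 B7 A2 BC 7E 1F B2.
Big-endian stores the most-significant byte at the lowest address.
The bytes are already most-significant first: 0x9B04B7A2BC7E1FB2.
Top bit is set, so as a signed 64-bit value this is 0x9B04B7A2BC7E1FB2 − 2^64 = -7276489188348911694.

-7276489188348911694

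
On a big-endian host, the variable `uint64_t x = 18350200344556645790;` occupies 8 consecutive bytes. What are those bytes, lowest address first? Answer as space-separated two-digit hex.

FE A9 01 FD 66 8C AD 9E

18350200344556645790 in hexadecimal, padded to 64 bits, is 0xFEA901FD668CAD9E.
Split into bytes (most-significant first): FE A9 01 FD 66 8C AD 9E.
In big-endian order the high byte comes first in memory.
So the memory order matches the most-significant-first order: FE A9 01 FD 66 8C AD 9E.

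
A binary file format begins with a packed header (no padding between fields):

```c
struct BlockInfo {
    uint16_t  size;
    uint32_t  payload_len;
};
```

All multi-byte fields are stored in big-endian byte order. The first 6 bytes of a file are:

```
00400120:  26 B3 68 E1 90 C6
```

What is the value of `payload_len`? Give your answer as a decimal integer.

`payload_len` follows `size` (2 bytes), so it starts at byte offset 2 and occupies 4 bytes.
Bytes at offsets 2..5: 68 E1 90 C6.
Big-endian: lowest address holds the most-significant byte.
The bytes are already most-significant first: 0x68E190C6.
0x68E190C6 = 1759613126.

1759613126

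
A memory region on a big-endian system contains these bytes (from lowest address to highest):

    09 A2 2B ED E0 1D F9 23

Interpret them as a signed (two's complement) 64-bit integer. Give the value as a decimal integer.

In big-endian order the high byte comes first in memory.
The bytes are already most-significant first: 0x09A22BEDE01DF923.
0x09A22BEDE01DF923 = 694165593235781923.

694165593235781923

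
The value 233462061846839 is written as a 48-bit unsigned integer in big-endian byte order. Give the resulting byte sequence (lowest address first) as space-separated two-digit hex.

D4 55 1F 43 D1 37

233462061846839 in hexadecimal, padded to 48 bits, is 0xD4551F43D137.
Split into bytes (most-significant first): D4 55 1F 43 D1 37.
Big-endian stores the most-significant byte at the lowest address.
So the memory order matches the most-significant-first order: D4 55 1F 43 D1 37.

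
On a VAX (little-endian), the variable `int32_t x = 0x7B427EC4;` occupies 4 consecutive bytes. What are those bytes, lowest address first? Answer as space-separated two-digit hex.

C4 7E 42 7B

Split into bytes (most-significant first): 7B 42 7E C4.
In little-endian order the low byte comes first in memory.
So at ascending addresses the bytes are C4 7E 42 7B.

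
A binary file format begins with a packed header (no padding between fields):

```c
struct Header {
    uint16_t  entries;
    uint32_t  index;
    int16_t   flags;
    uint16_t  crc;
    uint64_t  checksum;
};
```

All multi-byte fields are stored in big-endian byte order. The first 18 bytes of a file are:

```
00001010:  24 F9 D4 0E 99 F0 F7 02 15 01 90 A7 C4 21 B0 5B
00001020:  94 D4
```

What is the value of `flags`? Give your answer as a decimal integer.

`flags` follows `entries` (2 B), `index` (4 B), so it starts at offset 2 + 4 = 6 and occupies 2 bytes.
Bytes at offsets 6..7: F7 02.
In big-endian order the high byte comes first in memory.
The bytes are already most-significant first: 0xF702.
Top bit is set, so as a signed 16-bit value this is 0xF702 − 2^16 = -2302.

-2302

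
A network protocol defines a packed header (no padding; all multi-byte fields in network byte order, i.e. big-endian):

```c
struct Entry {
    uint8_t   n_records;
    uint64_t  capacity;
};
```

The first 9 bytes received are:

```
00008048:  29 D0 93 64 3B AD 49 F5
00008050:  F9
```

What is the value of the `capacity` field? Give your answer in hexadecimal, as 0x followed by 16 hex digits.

`capacity` follows `n_records` (1 byte), so it starts at byte offset 1 and occupies 8 bytes.
Bytes at offsets 1..8: D0 93 64 3B AD 49 F5 F9.
In big-endian order the high byte comes first in memory.
The bytes are already most-significant first: 0xD093643BAD49F5F9.

0xD093643BAD49F5F9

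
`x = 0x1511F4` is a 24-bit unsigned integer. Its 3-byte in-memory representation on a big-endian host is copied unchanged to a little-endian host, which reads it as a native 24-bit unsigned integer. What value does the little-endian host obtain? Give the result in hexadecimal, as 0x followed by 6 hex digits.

0xF41115

Stored big-endian, the bytes at ascending addresses are 15 11 F4.
Read back as little-endian, the first byte is least significant, giving 0xF41115.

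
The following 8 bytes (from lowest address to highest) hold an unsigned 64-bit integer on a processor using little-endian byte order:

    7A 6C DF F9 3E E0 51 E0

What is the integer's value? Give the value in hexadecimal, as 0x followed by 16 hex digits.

Little-endian: lowest address holds the least-significant byte.
Reassemble most-significant byte first: E0 51 E0 3E F9 DF 6C 7A → 0xE051E03EF9DF6C7A.

0xE051E03EF9DF6C7A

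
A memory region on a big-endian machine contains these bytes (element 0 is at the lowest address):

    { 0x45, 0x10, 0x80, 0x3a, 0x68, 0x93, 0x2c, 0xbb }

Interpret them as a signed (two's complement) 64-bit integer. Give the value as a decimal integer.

Big-endian stores the most-significant byte at the lowest address.
The bytes are already most-significant first: 0x4510803A68932CBB.
0x4510803A68932CBB = 4976618576595332283.

4976618576595332283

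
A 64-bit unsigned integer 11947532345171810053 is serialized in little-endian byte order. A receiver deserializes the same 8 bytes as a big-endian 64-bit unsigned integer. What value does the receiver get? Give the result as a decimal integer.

402918236601568933

11947532345171810053 in 64-bit hexadecimal is 0xA5CE295E00749705.
Stored little-endian, the bytes at ascending addresses are 05 97 74 00 5E 29 CE A5.
Read back as big-endian, the last byte is least significant, giving 0x059774005E29CEA5.
0x059774005E29CEA5 = 402918236601568933.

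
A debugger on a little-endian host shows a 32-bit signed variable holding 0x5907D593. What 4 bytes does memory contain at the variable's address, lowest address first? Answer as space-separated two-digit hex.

93 D5 07 59

Split into bytes (most-significant first): 59 07 D5 93.
Little-endian: lowest address holds the least-significant byte.
So at ascending addresses the bytes are 93 D5 07 59.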